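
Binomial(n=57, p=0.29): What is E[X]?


E[X] = n*p = 57 * 0.29 = 16.53

16.53


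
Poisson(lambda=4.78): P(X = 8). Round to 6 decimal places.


P = e^(-lam) * lam^k / k!
e^(-4.78) ≈ 0.008395999
lam^k = 4.78^8 ≈ 272535.557831
k! = 8! = 40320
P = 0.008395999 * 272535.557831 / 40320 ≈ 0.056751

0.056751


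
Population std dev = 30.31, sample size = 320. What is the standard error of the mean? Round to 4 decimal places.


SE = sigma / sqrt(n)
sqrt(320) ≈ 17.888544
SE = 30.31 / 17.888544 ≈ 1.694381

1.6944


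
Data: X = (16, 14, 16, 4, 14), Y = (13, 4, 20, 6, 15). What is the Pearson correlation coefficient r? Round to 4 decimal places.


r = sum((xi-xbar)(yi-ybar)) / sqrt(sum((xi-xbar)^2) * sum((yi-ybar)^2))
n = 5, xbar = 64/5 = 12.8, ybar = 58/5 = 11.6
Sxy = sum((xi-xbar)(yi-ybar)) = 75.6
Sxx = sum((xi-xbar)^2) = 100.8
Syy = sum((yi-ybar)^2) = 173.2
sqrt(Sxx*Syy) ≈ 132.130844
r = Sxy / sqrt(Sxx*Syy) = 75.6 / 132.130844 ≈ 0.572160

0.5722


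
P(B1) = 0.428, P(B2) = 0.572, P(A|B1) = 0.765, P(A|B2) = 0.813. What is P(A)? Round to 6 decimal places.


P(A) = P(A|B1)*P(B1) + P(A|B2)*P(B2)
P(A|B1)*P(B1) = 0.765 * 0.428 = 0.32742
P(A|B2)*P(B2) = 0.813 * 0.572 = 0.465036
P(A) = 0.32742 + 0.465036 = 0.792456

0.792456


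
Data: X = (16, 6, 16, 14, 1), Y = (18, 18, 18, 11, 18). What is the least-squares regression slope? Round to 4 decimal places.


b = sum((xi-xbar)(yi-ybar)) / sum((xi-xbar)^2)
n = 5, xbar = 53/5 = 10.6, ybar = 83/5 = 16.6
Sxy = sum((xi-xbar)(yi-ybar)) = -23.8
Sxx = sum((xi-xbar)^2) = 183.2
b = Sxy / Sxx = -119/916 ≈ -0.129913

-0.1299


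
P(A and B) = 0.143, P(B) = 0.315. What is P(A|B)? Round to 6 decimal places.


P(A|B) = P(A and B) / P(B) = 0.143 / 0.315 = 143/315 ≈ 0.45396825

0.453968


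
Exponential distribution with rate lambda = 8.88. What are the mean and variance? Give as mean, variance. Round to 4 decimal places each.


mean = 1/lam, var = 1/lam^2
mean = 1 / 8.88 = 25/222 ≈ 0.112613
lam^2 = 8.88^2 = 78.8544
var = 1 / 78.8544 ≈ 0.012682

0.1126, 0.0127


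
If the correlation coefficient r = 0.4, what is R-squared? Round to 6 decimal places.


R^2 = r^2 = (0.4)^2 = 0.16

0.160000


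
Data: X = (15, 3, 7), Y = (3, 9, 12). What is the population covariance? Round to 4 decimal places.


Cov = (1/n)*sum((xi-xbar)(yi-ybar))
n = 3, xbar = 25/3 ≈ 8.333333, ybar = 24/3 = 8
sum((xi-xbar)(yi-ybar)) = -44
Cov = -44 / 3 = -44/3 ≈ -14.666667

-14.6667


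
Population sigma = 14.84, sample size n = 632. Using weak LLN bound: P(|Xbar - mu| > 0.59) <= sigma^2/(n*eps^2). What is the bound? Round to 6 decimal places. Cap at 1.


bound = min(1, sigma^2/(n*eps^2))
sigma^2 = 14.84^2 = 220.2256
n*eps^2 = 632 * 0.59^2 = 632 * 0.3481 = 219.9992
sigma^2/(n*eps^2) = 220.2256 / 219.9992 ≈ 1.00102909
this exceeds 1, so the bound is capped at 1

1.000000


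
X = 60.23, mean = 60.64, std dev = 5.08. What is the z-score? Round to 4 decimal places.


z = (X - mu) / sigma
X - mu = 60.23 - 60.64 = -0.41
z = -0.41 / 5.08 = -41/508 ≈ -0.080709

-0.0807


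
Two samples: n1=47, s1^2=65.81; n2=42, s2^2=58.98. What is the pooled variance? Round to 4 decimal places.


sp^2 = ((n1-1)*s1^2 + (n2-1)*s2^2)/(n1+n2-2)
(n1-1)*s1^2 = 46 * 65.81 = 3027.26
(n2-1)*s2^2 = 41 * 58.98 = 2418.18
numerator = 3027.26 + 2418.18 = 5445.44
n1+n2-2 = 87
sp^2 = 5445.44 / 87 = 136136/2175 ≈ 62.591264

62.5913


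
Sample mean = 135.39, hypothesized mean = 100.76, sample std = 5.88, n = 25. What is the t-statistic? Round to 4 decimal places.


t = (xbar - mu0) / (s/sqrt(n))
xbar - mu0 = 135.39 - 100.76 = 34.63
sqrt(25) = 5
s/sqrt(n) = 5.88 / 5 = 1.176
t = 34.63 / 1.176 = 17315/588 ≈ 29.447279

29.4473


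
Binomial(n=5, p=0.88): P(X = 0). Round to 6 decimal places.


P = C(n,k) * p^k * (1-p)^(n-k)
C(5,0) = 1
p^k = 0.88^0 = 1
(1-p)^(n-k) = 0.12^5 = 0.0000248832
P = 1 * 1 * 0.0000248832 ≈ 0.000025

0.000025


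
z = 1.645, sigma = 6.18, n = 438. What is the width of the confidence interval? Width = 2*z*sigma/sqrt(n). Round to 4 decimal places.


width = 2*z*sigma/sqrt(n)
2*z*sigma = 2 * 1.645 * 6.18 = 20.3322
sqrt(438) ≈ 20.928450
width = 20.3322 / 20.928450 ≈ 0.971510

0.9715


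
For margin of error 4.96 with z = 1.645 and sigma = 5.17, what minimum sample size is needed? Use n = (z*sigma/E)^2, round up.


z*sigma/E = 1.645 * 5.17 / 4.96 ≈ 1.714647
(z*sigma/E)^2 ≈ 2.940015
round up: n = 3

3


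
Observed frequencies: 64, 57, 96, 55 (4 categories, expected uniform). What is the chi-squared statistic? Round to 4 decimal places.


chi2 = sum((O-E)^2/E), E = total/4
total = 272, E = 272/4 = 68
(64 - 68)^2 / 68 = 16 / 68 = 4/17 ≈ 0.235294
(57 - 68)^2 / 68 = 121 / 68 = 121/68 ≈ 1.779412
(96 - 68)^2 / 68 = 784 / 68 = 196/17 ≈ 11.529412
(55 - 68)^2 / 68 = 169 / 68 = 169/68 ≈ 2.485294
chi2 = 545/34 ≈ 16.029412

16.0294


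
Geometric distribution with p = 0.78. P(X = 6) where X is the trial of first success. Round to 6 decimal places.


P = (1-p)^(k-1) * p
(1-p)^(k-1) = 0.22^5 = 0.0005153632
P = 0.0005153632 * 0.78 ≈ 0.0004019833

0.000402


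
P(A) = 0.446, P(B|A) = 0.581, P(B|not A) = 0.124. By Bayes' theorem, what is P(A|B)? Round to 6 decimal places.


P(A|B) = P(B|A)*P(A) / P(B), P(B) = P(B|A)*P(A) + P(B|not A)*P(not A)
P(B|A)*P(A) = 0.581 * 0.446 = 0.259126
P(B|not A)*P(not A) = 0.124 * 0.554 = 0.068696
P(B) = 0.259126 + 0.068696 = 0.327822
P(A|B) = 0.259126 / 0.327822 ≈ 0.79044725

0.790447


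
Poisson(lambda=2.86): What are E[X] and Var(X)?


E[X] = Var(X) = lambda = 2.86

2.86, 2.86


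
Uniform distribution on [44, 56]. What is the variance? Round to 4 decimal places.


Var = (b-a)^2 / 12
(b-a)^2 = (56 - 44)^2 = 144
Var = 144/12 = 12

12.0000


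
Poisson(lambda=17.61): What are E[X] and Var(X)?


E[X] = Var(X) = lambda = 17.61

17.61, 17.61


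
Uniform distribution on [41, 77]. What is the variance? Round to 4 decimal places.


Var = (b-a)^2 / 12
(b-a)^2 = (77 - 41)^2 = 1296
Var = 1296/12 = 108

108.0000


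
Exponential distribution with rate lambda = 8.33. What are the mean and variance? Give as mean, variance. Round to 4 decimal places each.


mean = 1/lam, var = 1/lam^2
mean = 1 / 8.33 = 100/833 ≈ 0.120048
lam^2 = 8.33^2 = 69.3889
var = 1 / 69.3889 ≈ 0.014412

0.1200, 0.0144


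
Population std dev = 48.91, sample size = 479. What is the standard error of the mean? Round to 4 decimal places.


SE = sigma / sqrt(n)
sqrt(479) ≈ 21.886069
SE = 48.91 / 21.886069 ≈ 2.234755

2.2348


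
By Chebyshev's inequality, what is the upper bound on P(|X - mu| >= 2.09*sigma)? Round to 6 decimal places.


P <= 1/k^2
k^2 = 2.09^2 = 4.3681
1/k^2 = 1 / 4.3681 ≈ 0.22893249

0.228932


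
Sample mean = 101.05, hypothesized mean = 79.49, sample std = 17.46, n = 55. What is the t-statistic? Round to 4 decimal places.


t = (xbar - mu0) / (s/sqrt(n))
xbar - mu0 = 101.05 - 79.49 = 21.56
sqrt(55) ≈ 7.41619849
s/sqrt(n) = 17.46 / 7.41619849 ≈ 2.35430592
t = 21.56 / 2.35430592 ≈ 9.157688

9.1577


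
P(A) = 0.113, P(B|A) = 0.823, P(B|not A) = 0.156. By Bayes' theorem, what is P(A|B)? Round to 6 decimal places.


P(A|B) = P(B|A)*P(A) / P(B), P(B) = P(B|A)*P(A) + P(B|not A)*P(not A)
P(B|A)*P(A) = 0.823 * 0.113 = 0.092999
P(B|not A)*P(not A) = 0.156 * 0.887 = 0.138372
P(B) = 0.092999 + 0.138372 = 0.231371
P(A|B) = 0.092999 / 0.231371 ≈ 0.40194752

0.401948


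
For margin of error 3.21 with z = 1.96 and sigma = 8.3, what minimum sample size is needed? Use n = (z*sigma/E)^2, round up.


z*sigma/E = 1.96 * 8.3 / 3.21 = 8134/1605 ≈ 5.067913
(z*sigma/E)^2 ≈ 25.683740
round up: n = 26

26


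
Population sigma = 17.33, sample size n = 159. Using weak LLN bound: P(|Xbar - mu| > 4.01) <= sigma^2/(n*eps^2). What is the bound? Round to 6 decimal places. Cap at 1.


bound = min(1, sigma^2/(n*eps^2))
sigma^2 = 17.33^2 = 300.3289
n*eps^2 = 159 * 4.01^2 = 159 * 16.0801 = 2556.7359
sigma^2/(n*eps^2) = 300.3289 / 2556.7359 ≈ 0.11746575

0.117466


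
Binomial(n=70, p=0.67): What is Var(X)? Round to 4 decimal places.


Var = n*p*(1-p) = 70 * 0.67 * 0.33 = 15.477

15.4770


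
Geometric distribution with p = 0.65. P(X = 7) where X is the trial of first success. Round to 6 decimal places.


P = (1-p)^(k-1) * p
(1-p)^(k-1) = 0.35^6 ≈ 0.001838266
P = 0.001838266 * 0.65 ≈ 0.001194873

0.001195


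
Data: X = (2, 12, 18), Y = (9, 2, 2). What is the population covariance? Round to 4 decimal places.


Cov = (1/n)*sum((xi-xbar)(yi-ybar))
n = 3, xbar = 32/3 ≈ 10.666667, ybar = 13/3 ≈ 4.333333
sum((xi-xbar)(yi-ybar)) = -182/3 ≈ -60.666667
Cov = -60.666667 / 3 = -182/9 ≈ -20.222222

-20.2222


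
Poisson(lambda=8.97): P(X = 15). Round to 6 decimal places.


P = e^(-lam) * lam^k / k!
e^(-8.97) ≈ 0.0001271682
lam^k = 8.97^15 ≈ 195833346607273.280548
k! = 15! = 1307674368000
P = 0.0001271682 * 195833346607273.280548 / 1307674368000 ≈ 0.019044

0.019044


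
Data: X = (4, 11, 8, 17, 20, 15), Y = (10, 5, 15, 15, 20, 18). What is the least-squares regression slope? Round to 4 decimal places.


b = sum((xi-xbar)(yi-ybar)) / sum((xi-xbar)^2)
n = 6, xbar = 75/6 = 12.5, ybar = 83/6 ≈ 13.833333
Sxy = sum((xi-xbar)(yi-ybar)) = 102.5
Sxx = sum((xi-xbar)^2) = 177.5
b = Sxy / Sxx = 41/71 ≈ 0.577465

0.5775


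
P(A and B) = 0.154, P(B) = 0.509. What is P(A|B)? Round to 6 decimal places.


P(A|B) = P(A and B) / P(B) = 0.154 / 0.509 = 154/509 ≈ 0.30255403

0.302554


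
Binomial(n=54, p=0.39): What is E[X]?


E[X] = n*p = 54 * 0.39 = 21.06

21.06


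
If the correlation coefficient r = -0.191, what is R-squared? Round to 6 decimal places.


R^2 = r^2 = (-0.191)^2 = 0.036481

0.036481


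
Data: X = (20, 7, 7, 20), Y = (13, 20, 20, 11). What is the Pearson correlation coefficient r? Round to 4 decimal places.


r = sum((xi-xbar)(yi-ybar)) / sqrt(sum((xi-xbar)^2) * sum((yi-ybar)^2))
n = 4, xbar = 54/4 = 13.5, ybar = 64/4 = 16
Sxy = sum((xi-xbar)(yi-ybar)) = -104
Sxx = sum((xi-xbar)^2) = 169
Syy = sum((yi-ybar)^2) = 66
sqrt(Sxx*Syy) ≈ 105.612499
r = Sxy / sqrt(Sxx*Syy) = -104 / 105.612499 ≈ -0.984732

-0.9847


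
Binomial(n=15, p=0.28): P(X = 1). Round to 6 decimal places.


P = C(n,k) * p^k * (1-p)^(n-k)
C(15,1) = 15
p^k = 0.28^1 = 0.28
(1-p)^(n-k) = 0.72^14 ≈ 0.01006132
P = 15 * 0.28 * 0.01006132 ≈ 0.042258

0.042258


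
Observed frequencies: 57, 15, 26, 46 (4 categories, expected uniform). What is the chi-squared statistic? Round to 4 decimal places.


chi2 = sum((O-E)^2/E), E = total/4
total = 144, E = 144/4 = 36
(57 - 36)^2 / 36 = 441 / 36 = 12.25
(15 - 36)^2 / 36 = 441 / 36 = 12.25
(26 - 36)^2 / 36 = 100 / 36 = 25/9 ≈ 2.777778
(46 - 36)^2 / 36 = 100 / 36 = 25/9 ≈ 2.777778
chi2 = 541/18 ≈ 30.055556

30.0556


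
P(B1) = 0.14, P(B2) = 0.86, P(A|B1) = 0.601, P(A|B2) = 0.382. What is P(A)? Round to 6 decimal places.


P(A) = P(A|B1)*P(B1) + P(A|B2)*P(B2)
P(A|B1)*P(B1) = 0.601 * 0.14 = 0.08414
P(A|B2)*P(B2) = 0.382 * 0.86 = 0.32852
P(A) = 0.08414 + 0.32852 = 0.41266

0.412660


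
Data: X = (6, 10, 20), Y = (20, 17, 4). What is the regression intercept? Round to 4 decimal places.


a = ybar - b*xbar, where b = sum((xi-xbar)(yi-ybar)) / sum((xi-xbar)^2)
n = 3, xbar = 36/3 = 12, ybar = 41/3 ≈ 13.666667
Sxy = sum((xi-xbar)(yi-ybar)) = -122
Sxx = sum((xi-xbar)^2) = 104
b = Sxy / Sxx = -61/52 ≈ -1.173077
a = 13.666667 - (-1.173077) * 12 = 1082/39 ≈ 27.743590

27.7436


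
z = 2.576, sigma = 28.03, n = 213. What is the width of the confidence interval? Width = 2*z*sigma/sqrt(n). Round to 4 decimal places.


width = 2*z*sigma/sqrt(n)
2*z*sigma = 2 * 2.576 * 28.03 = 144.41056
sqrt(213) ≈ 14.594520
width = 144.41056 / 14.594520 ≈ 9.894849

9.8948


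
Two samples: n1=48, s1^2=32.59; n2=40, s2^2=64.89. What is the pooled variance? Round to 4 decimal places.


sp^2 = ((n1-1)*s1^2 + (n2-1)*s2^2)/(n1+n2-2)
(n1-1)*s1^2 = 47 * 32.59 = 1531.73
(n2-1)*s2^2 = 39 * 64.89 = 2530.71
numerator = 1531.73 + 2530.71 = 4062.44
n1+n2-2 = 86
sp^2 = 4062.44 / 86 = 101561/2150 ≈ 47.237674

47.2377


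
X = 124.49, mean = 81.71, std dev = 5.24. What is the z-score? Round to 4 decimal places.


z = (X - mu) / sigma
X - mu = 124.49 - 81.71 = 42.78
z = 42.78 / 5.24 = 2139/262 ≈ 8.164122

8.1641


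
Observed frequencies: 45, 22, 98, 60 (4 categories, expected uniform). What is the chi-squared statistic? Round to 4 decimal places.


chi2 = sum((O-E)^2/E), E = total/4
total = 225, E = 225/4 = 56.25
(45 - 56.25)^2 / 56.25 = 126.5625 / 56.25 = 2.25
(22 - 56.25)^2 / 56.25 = 1173.0625 / 56.25 = 18769/900 ≈ 20.854444
(98 - 56.25)^2 / 56.25 = 1743.0625 / 56.25 = 27889/900 ≈ 30.987778
(60 - 56.25)^2 / 56.25 = 14.0625 / 56.25 = 0.25
chi2 = 12227/225 ≈ 54.342222

54.3422


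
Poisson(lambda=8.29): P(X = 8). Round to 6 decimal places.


P = e^(-lam) * lam^k / k!
e^(-8.29) ≈ 0.0002510145
lam^k = 8.29^8 ≈ 22306747.143975
k! = 8! = 40320
P = 0.0002510145 * 22306747.143975 / 40320 ≈ 0.138872

0.138872


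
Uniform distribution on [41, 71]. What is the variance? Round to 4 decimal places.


Var = (b-a)^2 / 12
(b-a)^2 = (71 - 41)^2 = 900
Var = 900/12 = 75

75.0000


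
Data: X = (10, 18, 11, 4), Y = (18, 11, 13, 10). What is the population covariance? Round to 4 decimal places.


Cov = (1/n)*sum((xi-xbar)(yi-ybar))
n = 4, xbar = 43/4 = 10.75, ybar = 52/4 = 13
sum((xi-xbar)(yi-ybar)) = 2
Cov = 2 / 4 = 0.5

0.5000


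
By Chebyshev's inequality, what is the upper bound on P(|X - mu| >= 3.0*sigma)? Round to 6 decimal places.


P <= 1/k^2
k^2 = 3.0^2 = 9
1/k^2 = 1 / 9 = 1/9 ≈ 0.11111111

0.111111


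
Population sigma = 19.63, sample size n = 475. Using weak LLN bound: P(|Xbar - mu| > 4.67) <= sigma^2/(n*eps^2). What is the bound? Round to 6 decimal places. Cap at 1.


bound = min(1, sigma^2/(n*eps^2))
sigma^2 = 19.63^2 = 385.3369
n*eps^2 = 475 * 4.67^2 = 475 * 21.8089 = 10359.2275
sigma^2/(n*eps^2) = 385.3369 / 10359.2275 ≈ 0.03719746

0.037197


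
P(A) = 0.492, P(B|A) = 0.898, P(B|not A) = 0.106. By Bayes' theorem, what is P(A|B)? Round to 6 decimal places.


P(A|B) = P(B|A)*P(A) / P(B), P(B) = P(B|A)*P(A) + P(B|not A)*P(not A)
P(B|A)*P(A) = 0.898 * 0.492 = 0.441816
P(B|not A)*P(not A) = 0.106 * 0.508 = 0.053848
P(B) = 0.441816 + 0.053848 = 0.495664
P(A|B) = 0.441816 / 0.495664 ≈ 0.89136189

0.891362


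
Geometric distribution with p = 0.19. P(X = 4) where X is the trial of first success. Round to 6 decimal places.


P = (1-p)^(k-1) * p
(1-p)^(k-1) = 0.81^3 = 0.531441
P = 0.531441 * 0.19 ≈ 0.1009738

0.100974


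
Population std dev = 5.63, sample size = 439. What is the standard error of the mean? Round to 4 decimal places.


SE = sigma / sqrt(n)
sqrt(439) ≈ 20.952327
SE = 5.63 / 20.952327 ≈ 0.268705

0.2687


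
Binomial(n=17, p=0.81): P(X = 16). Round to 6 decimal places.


P = C(n,k) * p^k * (1-p)^(n-k)
C(17,16) = 17
p^k = 0.81^16 ≈ 0.03433684
(1-p)^(n-k) = 0.19^1 = 0.19
P = 17 * 0.03433684 * 0.19 ≈ 0.110908

0.110908


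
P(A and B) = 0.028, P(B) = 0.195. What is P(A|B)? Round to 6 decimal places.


P(A|B) = P(A and B) / P(B) = 0.028 / 0.195 = 28/195 ≈ 0.14358974

0.143590


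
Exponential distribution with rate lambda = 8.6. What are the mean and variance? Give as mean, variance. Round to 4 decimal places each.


mean = 1/lam, var = 1/lam^2
mean = 1 / 8.6 = 5/43 ≈ 0.116279
lam^2 = 8.6^2 = 73.96
var = 1 / 73.96 = 25/1849 ≈ 0.013521

0.1163, 0.0135


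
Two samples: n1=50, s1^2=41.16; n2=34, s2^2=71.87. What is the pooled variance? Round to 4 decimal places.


sp^2 = ((n1-1)*s1^2 + (n2-1)*s2^2)/(n1+n2-2)
(n1-1)*s1^2 = 49 * 41.16 = 2016.84
(n2-1)*s2^2 = 33 * 71.87 = 2371.71
numerator = 2016.84 + 2371.71 = 4388.55
n1+n2-2 = 82
sp^2 = 4388.55 / 82 = 87771/1640 ≈ 53.518902

53.5189


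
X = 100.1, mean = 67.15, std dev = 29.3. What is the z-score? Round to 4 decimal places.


z = (X - mu) / sigma
X - mu = 100.1 - 67.15 = 32.95
z = 32.95 / 29.3 = 659/586 ≈ 1.124573

1.1246


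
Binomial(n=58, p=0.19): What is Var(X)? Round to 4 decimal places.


Var = n*p*(1-p) = 58 * 0.19 * 0.81 = 8.9262

8.9262


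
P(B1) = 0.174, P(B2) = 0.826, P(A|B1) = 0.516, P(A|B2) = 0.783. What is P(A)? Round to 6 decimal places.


P(A) = P(A|B1)*P(B1) + P(A|B2)*P(B2)
P(A|B1)*P(B1) = 0.516 * 0.174 = 0.089784
P(A|B2)*P(B2) = 0.783 * 0.826 = 0.646758
P(A) = 0.089784 + 0.646758 = 0.736542

0.736542


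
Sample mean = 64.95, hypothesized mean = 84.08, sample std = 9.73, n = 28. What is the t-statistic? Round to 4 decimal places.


t = (xbar - mu0) / (s/sqrt(n))
xbar - mu0 = 64.95 - 84.08 = -19.13
sqrt(28) ≈ 5.29150262
s/sqrt(n) = 9.73 / 5.29150262 ≈ 1.83879716
t = -19.13 / 1.83879716 ≈ -10.403540

-10.4035


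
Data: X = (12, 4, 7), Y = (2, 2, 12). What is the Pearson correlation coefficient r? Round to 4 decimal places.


r = sum((xi-xbar)(yi-ybar)) / sqrt(sum((xi-xbar)^2) * sum((yi-ybar)^2))
n = 3, xbar = 23/3 ≈ 7.666667, ybar = 16/3 ≈ 5.333333
Sxy = sum((xi-xbar)(yi-ybar)) = -20/3 ≈ -6.666667
Sxx = sum((xi-xbar)^2) = 98/3 ≈ 32.666667
Syy = sum((yi-ybar)^2) = 200/3 ≈ 66.666667
sqrt(Sxx*Syy) = 140/3 ≈ 46.666667
r = Sxy / sqrt(Sxx*Syy) = -6.666667 / 46.666667 = -1/7 ≈ -0.142857

-0.1429


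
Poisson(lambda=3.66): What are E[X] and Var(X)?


E[X] = Var(X) = lambda = 3.66

3.66, 3.66


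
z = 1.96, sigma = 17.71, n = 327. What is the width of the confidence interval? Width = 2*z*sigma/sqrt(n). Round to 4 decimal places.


width = 2*z*sigma/sqrt(n)
2*z*sigma = 2 * 1.96 * 17.71 = 69.4232
sqrt(327) ≈ 18.083141
width = 69.4232 / 18.083141 ≈ 3.839112

3.8391


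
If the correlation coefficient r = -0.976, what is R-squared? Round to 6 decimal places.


R^2 = r^2 = (-0.976)^2 = 0.952576

0.952576


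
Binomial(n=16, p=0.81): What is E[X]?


E[X] = n*p = 16 * 0.81 = 12.96

12.96


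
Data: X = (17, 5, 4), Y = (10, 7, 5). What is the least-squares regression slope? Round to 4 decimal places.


b = sum((xi-xbar)(yi-ybar)) / sum((xi-xbar)^2)
n = 3, xbar = 26/3 ≈ 8.666667, ybar = 22/3 ≈ 7.333333
Sxy = sum((xi-xbar)(yi-ybar)) = 103/3 ≈ 34.333333
Sxx = sum((xi-xbar)^2) = 314/3 ≈ 104.666667
b = Sxy / Sxx = 103/314 ≈ 0.328025

0.3280


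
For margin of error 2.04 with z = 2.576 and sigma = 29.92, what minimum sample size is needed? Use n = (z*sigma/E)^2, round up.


z*sigma/E = 2.576 * 29.92 / 2.04 = 14168/375 ≈ 37.781333
(z*sigma/E)^2 ≈ 1427.429148
round up: n = 1428

1428


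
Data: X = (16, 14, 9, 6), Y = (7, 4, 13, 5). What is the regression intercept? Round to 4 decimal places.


a = ybar - b*xbar, where b = sum((xi-xbar)(yi-ybar)) / sum((xi-xbar)^2)
n = 4, xbar = 45/4 = 11.25, ybar = 29/4 = 7.25
Sxy = sum((xi-xbar)(yi-ybar)) = -11.25
Sxx = sum((xi-xbar)^2) = 62.75
b = Sxy / Sxx = -45/251 ≈ -0.179283
a = 7.25 - (-0.179283) * 11.25 = 2326/251 ≈ 9.266932

9.2669


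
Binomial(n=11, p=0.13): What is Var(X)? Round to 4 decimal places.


Var = n*p*(1-p) = 11 * 0.13 * 0.87 = 1.2441

1.2441


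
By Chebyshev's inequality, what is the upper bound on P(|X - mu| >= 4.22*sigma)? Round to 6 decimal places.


P <= 1/k^2
k^2 = 4.22^2 = 17.8084
1/k^2 = 1 / 17.8084 ≈ 0.05615328

0.056153


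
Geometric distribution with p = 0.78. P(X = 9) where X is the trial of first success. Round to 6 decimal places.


P = (1-p)^(k-1) * p
(1-p)^(k-1) = 0.22^8 ≈ 0.000005487587
P = 0.000005487587 * 0.78 ≈ 0.000004280318

0.000004


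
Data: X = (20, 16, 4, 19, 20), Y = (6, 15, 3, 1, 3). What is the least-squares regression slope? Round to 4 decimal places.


b = sum((xi-xbar)(yi-ybar)) / sum((xi-xbar)^2)
n = 5, xbar = 79/5 = 15.8, ybar = 28/5 = 5.6
Sxy = sum((xi-xbar)(yi-ybar)) = 8.6
Sxx = sum((xi-xbar)^2) = 184.8
b = Sxy / Sxx = 43/924 ≈ 0.046537

0.0465


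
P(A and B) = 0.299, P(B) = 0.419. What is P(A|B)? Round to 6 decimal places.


P(A|B) = P(A and B) / P(B) = 0.299 / 0.419 = 299/419 ≈ 0.71360382

0.713604


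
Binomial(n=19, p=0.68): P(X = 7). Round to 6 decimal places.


P = C(n,k) * p^k * (1-p)^(n-k)
C(19,7) = 50388
p^k = 0.68^7 ≈ 0.06722989
(1-p)^(n-k) = 0.32^12 ≈ 0.000001152922
P = 50388 * 0.06722989 * 0.000001152922 ≈ 0.003906

0.003906


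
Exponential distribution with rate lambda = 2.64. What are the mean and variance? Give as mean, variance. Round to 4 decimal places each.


mean = 1/lam, var = 1/lam^2
mean = 1 / 2.64 = 25/66 ≈ 0.378788
lam^2 = 2.64^2 = 6.9696
var = 1 / 6.9696 = 625/4356 ≈ 0.143480

0.3788, 0.1435


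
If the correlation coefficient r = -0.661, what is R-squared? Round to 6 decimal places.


R^2 = r^2 = (-0.661)^2 = 0.436921

0.436921


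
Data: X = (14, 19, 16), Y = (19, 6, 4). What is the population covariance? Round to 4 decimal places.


Cov = (1/n)*sum((xi-xbar)(yi-ybar))
n = 3, xbar = 49/3 ≈ 16.333333, ybar = 29/3 ≈ 9.666667
sum((xi-xbar)(yi-ybar)) = -89/3 ≈ -29.666667
Cov = -29.666667 / 3 = -89/9 ≈ -9.888889

-9.8889


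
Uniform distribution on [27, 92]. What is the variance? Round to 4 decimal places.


Var = (b-a)^2 / 12
(b-a)^2 = (92 - 27)^2 = 4225
Var = 4225/12 ≈ 352.083333

352.0833


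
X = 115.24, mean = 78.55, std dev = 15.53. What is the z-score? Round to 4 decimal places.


z = (X - mu) / sigma
X - mu = 115.24 - 78.55 = 36.69
z = 36.69 / 15.53 = 3669/1553 ≈ 2.362524

2.3625


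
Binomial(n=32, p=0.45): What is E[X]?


E[X] = n*p = 32 * 0.45 = 14.4

14.4


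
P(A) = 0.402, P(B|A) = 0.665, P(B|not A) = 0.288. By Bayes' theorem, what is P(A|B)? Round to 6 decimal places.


P(A|B) = P(B|A)*P(A) / P(B), P(B) = P(B|A)*P(A) + P(B|not A)*P(not A)
P(B|A)*P(A) = 0.665 * 0.402 = 0.26733
P(B|not A)*P(not A) = 0.288 * 0.598 = 0.172224
P(B) = 0.26733 + 0.172224 = 0.439554
P(A|B) = 0.26733 / 0.439554 ≈ 0.60818466

0.608185


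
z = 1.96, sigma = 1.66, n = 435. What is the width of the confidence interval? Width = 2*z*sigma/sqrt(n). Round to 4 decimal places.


width = 2*z*sigma/sqrt(n)
2*z*sigma = 2 * 1.96 * 1.66 = 6.5072
sqrt(435) ≈ 20.856654
width = 6.5072 / 20.856654 ≈ 0.311996

0.3120


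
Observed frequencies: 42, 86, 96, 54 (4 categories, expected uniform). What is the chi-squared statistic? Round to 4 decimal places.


chi2 = sum((O-E)^2/E), E = total/4
total = 278, E = 278/4 = 69.5
(42 - 69.5)^2 / 69.5 = 756.25 / 69.5 = 3025/278 ≈ 10.881295
(86 - 69.5)^2 / 69.5 = 272.25 / 69.5 = 1089/278 ≈ 3.917266
(96 - 69.5)^2 / 69.5 = 702.25 / 69.5 = 2809/278 ≈ 10.104317
(54 - 69.5)^2 / 69.5 = 240.25 / 69.5 = 961/278 ≈ 3.456835
chi2 = 3942/139 ≈ 28.359712

28.3597


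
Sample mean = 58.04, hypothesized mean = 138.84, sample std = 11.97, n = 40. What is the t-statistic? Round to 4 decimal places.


t = (xbar - mu0) / (s/sqrt(n))
xbar - mu0 = 58.04 - 138.84 = -80.8
sqrt(40) ≈ 6.32455532
s/sqrt(n) = 11.97 / 6.32455532 ≈ 1.89262318
t = -80.8 / 1.89262318 ≈ -42.692069

-42.6921


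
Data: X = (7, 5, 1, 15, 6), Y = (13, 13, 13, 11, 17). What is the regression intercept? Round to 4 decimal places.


a = ybar - b*xbar, where b = sum((xi-xbar)(yi-ybar)) / sum((xi-xbar)^2)
n = 5, xbar = 34/5 = 6.8, ybar = 67/5 = 13.4
Sxy = sum((xi-xbar)(yi-ybar)) = -19.6
Sxx = sum((xi-xbar)^2) = 104.8
b = Sxy / Sxx = -49/262 ≈ -0.187023
a = 13.4 - (-0.187023) * 6.8 = 1922/131 ≈ 14.671756

14.6718


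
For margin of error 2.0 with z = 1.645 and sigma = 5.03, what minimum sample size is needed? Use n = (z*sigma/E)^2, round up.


z*sigma/E = 1.645 * 5.03 / 2.0 = 4.137175
(z*sigma/E)^2 ≈ 17.116217
round up: n = 18

18


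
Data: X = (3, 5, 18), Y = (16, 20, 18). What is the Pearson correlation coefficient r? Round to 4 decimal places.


r = sum((xi-xbar)(yi-ybar)) / sqrt(sum((xi-xbar)^2) * sum((yi-ybar)^2))
n = 3, xbar = 26/3 ≈ 8.666667, ybar = 54/3 = 18
Sxy = sum((xi-xbar)(yi-ybar)) = 4
Sxx = sum((xi-xbar)^2) = 398/3 ≈ 132.666667
Syy = sum((yi-ybar)^2) = 8
sqrt(Sxx*Syy) ≈ 32.578111
r = Sxy / sqrt(Sxx*Syy) = 4 / 32.578111 ≈ 0.122782

0.1228


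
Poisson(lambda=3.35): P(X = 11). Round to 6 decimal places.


P = e^(-lam) * lam^k / k!
e^(-3.35) ≈ 0.03508435
lam^k = 3.35^11 ≈ 596338.539575
k! = 11! = 39916800
P = 0.03508435 * 596338.539575 / 39916800 ≈ 0.000524

0.000524


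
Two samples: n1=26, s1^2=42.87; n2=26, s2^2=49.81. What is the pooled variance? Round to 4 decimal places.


sp^2 = ((n1-1)*s1^2 + (n2-1)*s2^2)/(n1+n2-2)
(n1-1)*s1^2 = 25 * 42.87 = 1071.75
(n2-1)*s2^2 = 25 * 49.81 = 1245.25
numerator = 1071.75 + 1245.25 = 2317
n1+n2-2 = 50
sp^2 = 2317 / 50 = 46.34

46.3400


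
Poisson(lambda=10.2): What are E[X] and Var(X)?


E[X] = Var(X) = lambda = 10.2

10.2, 10.2


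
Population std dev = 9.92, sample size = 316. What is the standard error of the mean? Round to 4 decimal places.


SE = sigma / sqrt(n)
sqrt(316) ≈ 17.776389
SE = 9.92 / 17.776389 ≈ 0.558044

0.5580


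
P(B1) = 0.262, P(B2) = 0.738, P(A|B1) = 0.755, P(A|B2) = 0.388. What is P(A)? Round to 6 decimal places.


P(A) = P(A|B1)*P(B1) + P(A|B2)*P(B2)
P(A|B1)*P(B1) = 0.755 * 0.262 = 0.19781
P(A|B2)*P(B2) = 0.388 * 0.738 = 0.286344
P(A) = 0.19781 + 0.286344 = 0.484154

0.484154


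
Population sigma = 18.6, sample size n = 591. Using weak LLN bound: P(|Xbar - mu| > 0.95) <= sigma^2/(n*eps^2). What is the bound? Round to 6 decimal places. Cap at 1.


bound = min(1, sigma^2/(n*eps^2))
sigma^2 = 18.6^2 = 345.96
n*eps^2 = 591 * 0.95^2 = 591 * 0.9025 = 533.3775
sigma^2/(n*eps^2) = 345.96 / 533.3775 ≈ 0.64862129

0.648621


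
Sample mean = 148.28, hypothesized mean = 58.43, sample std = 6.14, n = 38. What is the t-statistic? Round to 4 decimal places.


t = (xbar - mu0) / (s/sqrt(n))
xbar - mu0 = 148.28 - 58.43 = 89.85
sqrt(38) ≈ 6.16441400
s/sqrt(n) = 6.14 / 6.16441400 ≈ 0.99603953
t = 89.85 / 0.99603953 ≈ 90.207264

90.2073


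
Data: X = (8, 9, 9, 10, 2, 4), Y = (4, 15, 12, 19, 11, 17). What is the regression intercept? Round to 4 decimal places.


a = ybar - b*xbar, where b = sum((xi-xbar)(yi-ybar)) / sum((xi-xbar)^2)
n = 6, xbar = 42/6 = 7, ybar = 78/6 = 13
Sxy = sum((xi-xbar)(yi-ybar)) = 9
Sxx = sum((xi-xbar)^2) = 52
b = Sxy / Sxx = 9/52 ≈ 0.173077
a = 13 - 0.173077 * 7 = 613/52 ≈ 11.788462

11.7885


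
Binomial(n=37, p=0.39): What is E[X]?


E[X] = n*p = 37 * 0.39 = 14.43

14.43


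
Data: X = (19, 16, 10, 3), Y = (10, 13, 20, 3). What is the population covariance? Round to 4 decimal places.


Cov = (1/n)*sum((xi-xbar)(yi-ybar))
n = 4, xbar = 48/4 = 12, ybar = 46/4 = 11.5
sum((xi-xbar)(yi-ybar)) = 55
Cov = 55 / 4 = 13.75

13.7500


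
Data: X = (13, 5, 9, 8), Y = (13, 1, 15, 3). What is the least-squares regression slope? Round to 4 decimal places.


b = sum((xi-xbar)(yi-ybar)) / sum((xi-xbar)^2)
n = 4, xbar = 35/4 = 8.75, ybar = 32/4 = 8
Sxy = sum((xi-xbar)(yi-ybar)) = 53
Sxx = sum((xi-xbar)^2) = 32.75
b = Sxy / Sxx = 212/131 ≈ 1.618321

1.6183


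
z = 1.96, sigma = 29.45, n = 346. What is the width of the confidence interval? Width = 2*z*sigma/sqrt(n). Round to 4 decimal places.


width = 2*z*sigma/sqrt(n)
2*z*sigma = 2 * 1.96 * 29.45 = 115.444
sqrt(346) ≈ 18.601075
width = 115.444 / 18.601075 ≈ 6.206308

6.2063


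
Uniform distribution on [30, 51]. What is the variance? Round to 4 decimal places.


Var = (b-a)^2 / 12
(b-a)^2 = (51 - 30)^2 = 441
Var = 441/12 = 36.75

36.7500


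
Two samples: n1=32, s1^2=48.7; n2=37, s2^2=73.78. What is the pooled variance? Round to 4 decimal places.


sp^2 = ((n1-1)*s1^2 + (n2-1)*s2^2)/(n1+n2-2)
(n1-1)*s1^2 = 31 * 48.7 = 1509.7
(n2-1)*s2^2 = 36 * 73.78 = 2656.08
numerator = 1509.7 + 2656.08 = 4165.78
n1+n2-2 = 67
sp^2 = 4165.78 / 67 = 208289/3350 ≈ 62.175821

62.1758


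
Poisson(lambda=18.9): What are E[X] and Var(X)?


E[X] = Var(X) = lambda = 18.9

18.9, 18.9


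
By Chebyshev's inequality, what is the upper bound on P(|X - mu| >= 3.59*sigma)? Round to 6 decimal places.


P <= 1/k^2
k^2 = 3.59^2 = 12.8881
1/k^2 = 1 / 12.8881 ≈ 0.07759096

0.077591


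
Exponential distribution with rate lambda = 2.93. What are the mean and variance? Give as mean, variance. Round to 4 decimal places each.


mean = 1/lam, var = 1/lam^2
mean = 1 / 2.93 = 100/293 ≈ 0.341297
lam^2 = 2.93^2 = 8.5849
var = 1 / 8.5849 ≈ 0.116484

0.3413, 0.1165


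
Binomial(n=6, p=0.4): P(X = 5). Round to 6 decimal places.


P = C(n,k) * p^k * (1-p)^(n-k)
C(6,5) = 6
p^k = 0.4^5 = 0.01024
(1-p)^(n-k) = 0.6^1 = 0.6
P = 6 * 0.01024 * 0.6 = 0.036864

0.036864


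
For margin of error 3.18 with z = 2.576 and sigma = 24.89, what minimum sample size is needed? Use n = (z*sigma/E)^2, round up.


z*sigma/E = 2.576 * 24.89 / 3.18 ≈ 20.162465
(z*sigma/E)^2 ≈ 406.525011
round up: n = 407

407


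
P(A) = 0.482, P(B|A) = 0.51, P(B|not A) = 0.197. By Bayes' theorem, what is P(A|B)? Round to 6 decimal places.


P(A|B) = P(B|A)*P(A) / P(B), P(B) = P(B|A)*P(A) + P(B|not A)*P(not A)
P(B|A)*P(A) = 0.51 * 0.482 = 0.24582
P(B|not A)*P(not A) = 0.197 * 0.518 = 0.102046
P(B) = 0.24582 + 0.102046 = 0.347866
P(A|B) = 0.24582 / 0.347866 ≈ 0.70665141

0.706651


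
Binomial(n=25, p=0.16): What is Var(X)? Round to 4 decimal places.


Var = n*p*(1-p) = 25 * 0.16 * 0.84 = 3.36

3.3600


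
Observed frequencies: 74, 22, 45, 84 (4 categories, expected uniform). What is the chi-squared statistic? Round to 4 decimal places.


chi2 = sum((O-E)^2/E), E = total/4
total = 225, E = 225/4 = 56.25
(74 - 56.25)^2 / 56.25 = 315.0625 / 56.25 = 5041/900 ≈ 5.601111
(22 - 56.25)^2 / 56.25 = 1173.0625 / 56.25 = 18769/900 ≈ 20.854444
(45 - 56.25)^2 / 56.25 = 126.5625 / 56.25 = 2.25
(84 - 56.25)^2 / 56.25 = 770.0625 / 56.25 = 13.69
chi2 = 9539/225 ≈ 42.395556

42.3956


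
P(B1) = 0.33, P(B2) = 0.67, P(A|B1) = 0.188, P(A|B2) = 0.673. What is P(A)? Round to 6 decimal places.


P(A) = P(A|B1)*P(B1) + P(A|B2)*P(B2)
P(A|B1)*P(B1) = 0.188 * 0.33 = 0.06204
P(A|B2)*P(B2) = 0.673 * 0.67 = 0.45091
P(A) = 0.06204 + 0.45091 = 0.51295

0.512950


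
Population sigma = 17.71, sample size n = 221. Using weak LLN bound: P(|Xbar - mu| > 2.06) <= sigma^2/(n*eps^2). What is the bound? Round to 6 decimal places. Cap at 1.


bound = min(1, sigma^2/(n*eps^2))
sigma^2 = 17.71^2 = 313.6441
n*eps^2 = 221 * 2.06^2 = 221 * 4.2436 = 937.8356
sigma^2/(n*eps^2) = 313.6441 / 937.8356 ≈ 0.33443399

0.334434


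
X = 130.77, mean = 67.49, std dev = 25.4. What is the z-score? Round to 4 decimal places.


z = (X - mu) / sigma
X - mu = 130.77 - 67.49 = 63.28
z = 63.28 / 25.4 = 1582/635 ≈ 2.491339

2.4913


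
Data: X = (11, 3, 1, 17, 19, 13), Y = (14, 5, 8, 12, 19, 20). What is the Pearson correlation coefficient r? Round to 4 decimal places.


r = sum((xi-xbar)(yi-ybar)) / sqrt(sum((xi-xbar)^2) * sum((yi-ybar)^2))
n = 6, xbar = 64/6 = 32/3 ≈ 10.666667, ybar = 78/6 = 13
Sxy = sum((xi-xbar)(yi-ybar)) = 170
Sxx = sum((xi-xbar)^2) = 802/3 ≈ 267.333333
Syy = sum((yi-ybar)^2) = 176
sqrt(Sxx*Syy) ≈ 216.911656
r = Sxy / sqrt(Sxx*Syy) = 170 / 216.911656 ≈ 0.783729

0.7837


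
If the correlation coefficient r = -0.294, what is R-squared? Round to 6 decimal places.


R^2 = r^2 = (-0.294)^2 = 0.086436

0.086436


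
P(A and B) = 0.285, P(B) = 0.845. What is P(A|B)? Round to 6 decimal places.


P(A|B) = P(A and B) / P(B) = 0.285 / 0.845 = 57/169 ≈ 0.33727811

0.337278


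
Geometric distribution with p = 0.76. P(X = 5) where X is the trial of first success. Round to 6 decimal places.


P = (1-p)^(k-1) * p
(1-p)^(k-1) = 0.24^4 = 0.00331776
P = 0.00331776 * 0.76 ≈ 0.002521498

0.002521


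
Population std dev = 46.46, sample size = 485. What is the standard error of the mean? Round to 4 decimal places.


SE = sigma / sqrt(n)
sqrt(485) ≈ 22.022716
SE = 46.46 / 22.022716 ≈ 2.109640

2.1096


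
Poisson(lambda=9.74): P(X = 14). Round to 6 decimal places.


P = e^(-lam) * lam^k / k!
e^(-9.74) ≈ 0.00005888053
lam^k = 9.74^14 ≈ 69155288318652.859343
k! = 14! = 87178291200
P = 0.00005888053 * 69155288318652.859343 / 87178291200 ≈ 0.046708

0.046708


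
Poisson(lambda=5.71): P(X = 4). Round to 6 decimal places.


P = e^(-lam) * lam^k / k!
e^(-5.71) ≈ 0.003312673
lam^k = 5.71^4 ≈ 1063.027337
k! = 4! = 24
P = 0.003312673 * 1063.027337 / 24 ≈ 0.146728

0.146728


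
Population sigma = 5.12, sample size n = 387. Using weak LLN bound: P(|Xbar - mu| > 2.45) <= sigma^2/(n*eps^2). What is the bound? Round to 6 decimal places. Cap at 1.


bound = min(1, sigma^2/(n*eps^2))
sigma^2 = 5.12^2 = 26.2144
n*eps^2 = 387 * 2.45^2 = 387 * 6.0025 = 2322.9675
sigma^2/(n*eps^2) = 26.2144 / 2322.9675 ≈ 0.01128488

0.011285


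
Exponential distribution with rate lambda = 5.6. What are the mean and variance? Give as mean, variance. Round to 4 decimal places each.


mean = 1/lam, var = 1/lam^2
mean = 1 / 5.6 = 5/28 ≈ 0.178571
lam^2 = 5.6^2 = 31.36
var = 1 / 31.36 = 25/784 ≈ 0.031888

0.1786, 0.0319


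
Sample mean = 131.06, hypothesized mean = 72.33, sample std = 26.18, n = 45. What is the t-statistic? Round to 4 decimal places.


t = (xbar - mu0) / (s/sqrt(n))
xbar - mu0 = 131.06 - 72.33 = 58.73
sqrt(45) ≈ 6.70820393
s/sqrt(n) = 26.18 / 6.70820393 ≈ 3.90268398
t = 58.73 / 3.90268398 ≈ 15.048618

15.0486


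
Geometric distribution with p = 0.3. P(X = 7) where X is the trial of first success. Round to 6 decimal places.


P = (1-p)^(k-1) * p
(1-p)^(k-1) = 0.7^6 = 0.117649
P = 0.117649 * 0.3 = 0.0352947

0.035295


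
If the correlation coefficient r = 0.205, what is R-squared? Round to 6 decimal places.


R^2 = r^2 = (0.205)^2 = 0.042025

0.042025


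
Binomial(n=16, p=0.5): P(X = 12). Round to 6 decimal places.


P = C(n,k) * p^k * (1-p)^(n-k)
C(16,12) = 1820
p^k = 0.5^12 = 1/4096 ≈ 0.0002441406
(1-p)^(n-k) = 0.5^4 = 0.0625
P = 1820 * 0.0002441406 * 0.0625 ≈ 0.027771

0.027771


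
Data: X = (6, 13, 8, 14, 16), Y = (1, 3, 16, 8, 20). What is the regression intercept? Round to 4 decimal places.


a = ybar - b*xbar, where b = sum((xi-xbar)(yi-ybar)) / sum((xi-xbar)^2)
n = 5, xbar = 57/5 = 11.4, ybar = 48/5 = 9.6
Sxy = sum((xi-xbar)(yi-ybar)) = 57.8
Sxx = sum((xi-xbar)^2) = 71.2
b = Sxy / Sxx = 289/356 ≈ 0.811798
a = 9.6 - 0.811798 * 11.4 = 123/356 ≈ 0.345506

0.3455


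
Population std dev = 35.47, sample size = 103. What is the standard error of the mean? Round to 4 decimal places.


SE = sigma / sqrt(n)
sqrt(103) ≈ 10.148892
SE = 35.47 / 10.148892 ≈ 3.494963

3.4950


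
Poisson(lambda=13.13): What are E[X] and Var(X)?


E[X] = Var(X) = lambda = 13.13

13.13, 13.13


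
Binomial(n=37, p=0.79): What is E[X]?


E[X] = n*p = 37 * 0.79 = 29.23

29.23


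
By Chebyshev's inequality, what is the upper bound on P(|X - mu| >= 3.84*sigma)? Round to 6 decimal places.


P <= 1/k^2
k^2 = 3.84^2 = 14.7456
1/k^2 = 1 / 14.7456 = 625/9216 ≈ 0.06781684

0.067817


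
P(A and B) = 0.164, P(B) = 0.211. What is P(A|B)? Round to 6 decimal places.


P(A|B) = P(A and B) / P(B) = 0.164 / 0.211 = 164/211 ≈ 0.77725118

0.777251


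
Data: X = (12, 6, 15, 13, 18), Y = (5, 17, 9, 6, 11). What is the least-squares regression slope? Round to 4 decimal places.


b = sum((xi-xbar)(yi-ybar)) / sum((xi-xbar)^2)
n = 5, xbar = 64/5 = 12.8, ybar = 48/5 = 9.6
Sxy = sum((xi-xbar)(yi-ybar)) = -41.4
Sxx = sum((xi-xbar)^2) = 78.8
b = Sxy / Sxx = -207/394 ≈ -0.525381

-0.5254


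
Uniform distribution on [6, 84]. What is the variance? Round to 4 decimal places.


Var = (b-a)^2 / 12
(b-a)^2 = (84 - 6)^2 = 6084
Var = 6084/12 = 507

507.0000


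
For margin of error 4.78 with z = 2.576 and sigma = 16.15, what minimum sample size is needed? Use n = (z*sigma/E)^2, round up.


z*sigma/E = 2.576 * 16.15 / 4.78 = 52003/5975 ≈ 8.703431
(z*sigma/E)^2 ≈ 75.749711
round up: n = 76

76


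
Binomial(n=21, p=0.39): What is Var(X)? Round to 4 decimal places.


Var = n*p*(1-p) = 21 * 0.39 * 0.61 = 4.9959

4.9959


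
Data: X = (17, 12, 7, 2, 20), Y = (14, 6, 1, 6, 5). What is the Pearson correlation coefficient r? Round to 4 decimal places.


r = sum((xi-xbar)(yi-ybar)) / sqrt(sum((xi-xbar)^2) * sum((yi-ybar)^2))
n = 5, xbar = 58/5 = 11.6, ybar = 32/5 = 6.4
Sxy = sum((xi-xbar)(yi-ybar)) = 57.8
Sxx = sum((xi-xbar)^2) = 213.2
Syy = sum((yi-ybar)^2) = 89.2
sqrt(Sxx*Syy) ≈ 137.903735
r = Sxy / sqrt(Sxx*Syy) = 57.8 / 137.903735 ≈ 0.419133

0.4191


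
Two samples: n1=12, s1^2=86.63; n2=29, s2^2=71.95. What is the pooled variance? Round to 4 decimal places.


sp^2 = ((n1-1)*s1^2 + (n2-1)*s2^2)/(n1+n2-2)
(n1-1)*s1^2 = 11 * 86.63 = 952.93
(n2-1)*s2^2 = 28 * 71.95 = 2014.6
numerator = 952.93 + 2014.6 = 2967.53
n1+n2-2 = 39
sp^2 = 2967.53 / 39 = 296753/3900 ≈ 76.090513

76.0905


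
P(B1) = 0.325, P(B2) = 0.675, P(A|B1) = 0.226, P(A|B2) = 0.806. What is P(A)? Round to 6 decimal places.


P(A) = P(A|B1)*P(B1) + P(A|B2)*P(B2)
P(A|B1)*P(B1) = 0.226 * 0.325 = 0.07345
P(A|B2)*P(B2) = 0.806 * 0.675 = 0.54405
P(A) = 0.07345 + 0.54405 = 0.6175

0.617500


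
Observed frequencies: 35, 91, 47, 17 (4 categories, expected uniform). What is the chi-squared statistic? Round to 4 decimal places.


chi2 = sum((O-E)^2/E), E = total/4
total = 190, E = 190/4 = 47.5
(35 - 47.5)^2 / 47.5 = 156.25 / 47.5 = 125/38 ≈ 3.289474
(91 - 47.5)^2 / 47.5 = 1892.25 / 47.5 = 7569/190 ≈ 39.836842
(47 - 47.5)^2 / 47.5 = 0.25 / 47.5 = 1/190 ≈ 0.005263
(17 - 47.5)^2 / 47.5 = 930.25 / 47.5 = 3721/190 ≈ 19.584211
chi2 = 5958/95 ≈ 62.715789

62.7158


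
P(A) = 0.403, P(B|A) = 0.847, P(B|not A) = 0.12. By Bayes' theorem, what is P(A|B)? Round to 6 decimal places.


P(A|B) = P(B|A)*P(A) / P(B), P(B) = P(B|A)*P(A) + P(B|not A)*P(not A)
P(B|A)*P(A) = 0.847 * 0.403 = 0.341341
P(B|not A)*P(not A) = 0.12 * 0.597 = 0.07164
P(B) = 0.341341 + 0.07164 = 0.412981
P(A|B) = 0.341341 / 0.412981 ≈ 0.82652955

0.826530


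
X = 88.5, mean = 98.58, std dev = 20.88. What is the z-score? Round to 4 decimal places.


z = (X - mu) / sigma
X - mu = 88.5 - 98.58 = -10.08
z = -10.08 / 20.88 = -14/29 ≈ -0.482759

-0.4828


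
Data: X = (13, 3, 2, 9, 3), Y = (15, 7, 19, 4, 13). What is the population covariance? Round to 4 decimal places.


Cov = (1/n)*sum((xi-xbar)(yi-ybar))
n = 5, xbar = 30/5 = 6, ybar = 58/5 = 11.6
sum((xi-xbar)(yi-ybar)) = -19
Cov = -19 / 5 = -3.8

-3.8000


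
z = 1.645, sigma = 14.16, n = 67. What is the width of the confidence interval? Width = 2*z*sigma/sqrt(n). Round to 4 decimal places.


width = 2*z*sigma/sqrt(n)
2*z*sigma = 2 * 1.645 * 14.16 = 46.5864
sqrt(67) ≈ 8.185353
width = 46.5864 / 8.185353 ≈ 5.691435

5.6914


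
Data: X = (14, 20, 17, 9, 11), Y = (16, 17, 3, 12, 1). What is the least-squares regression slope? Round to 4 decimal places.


b = sum((xi-xbar)(yi-ybar)) / sum((xi-xbar)^2)
n = 5, xbar = 71/5 = 14.2, ybar = 49/5 = 9.8
Sxy = sum((xi-xbar)(yi-ybar)) = 38.2
Sxx = sum((xi-xbar)^2) = 78.8
b = Sxy / Sxx = 191/394 ≈ 0.484772

0.4848


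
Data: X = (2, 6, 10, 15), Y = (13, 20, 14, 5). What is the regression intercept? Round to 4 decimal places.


a = ybar - b*xbar, where b = sum((xi-xbar)(yi-ybar)) / sum((xi-xbar)^2)
n = 4, xbar = 33/4 = 8.25, ybar = 52/4 = 13
Sxy = sum((xi-xbar)(yi-ybar)) = -68
Sxx = sum((xi-xbar)^2) = 92.75
b = Sxy / Sxx = -272/371 ≈ -0.733154
a = 13 - (-0.733154) * 8.25 = 7067/371 ≈ 19.048518

19.0485


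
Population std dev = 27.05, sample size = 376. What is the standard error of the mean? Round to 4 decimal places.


SE = sigma / sqrt(n)
sqrt(376) ≈ 19.390719
SE = 27.05 / 19.390719 ≈ 1.394997

1.3950


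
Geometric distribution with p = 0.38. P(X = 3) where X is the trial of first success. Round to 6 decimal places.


P = (1-p)^(k-1) * p
(1-p)^(k-1) = 0.62^2 = 0.3844
P = 0.3844 * 0.38 = 0.146072

0.146072
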